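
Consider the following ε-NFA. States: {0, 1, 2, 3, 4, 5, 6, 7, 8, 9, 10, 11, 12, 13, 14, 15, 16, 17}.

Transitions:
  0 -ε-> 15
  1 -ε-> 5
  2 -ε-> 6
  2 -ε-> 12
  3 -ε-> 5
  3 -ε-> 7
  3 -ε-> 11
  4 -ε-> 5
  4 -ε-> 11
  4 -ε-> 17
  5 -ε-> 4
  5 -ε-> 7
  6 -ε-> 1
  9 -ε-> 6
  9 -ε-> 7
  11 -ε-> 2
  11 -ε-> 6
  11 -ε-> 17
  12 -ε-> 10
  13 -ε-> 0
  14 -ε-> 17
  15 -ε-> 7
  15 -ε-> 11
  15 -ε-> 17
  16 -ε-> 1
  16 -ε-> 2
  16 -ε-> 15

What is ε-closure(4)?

{1, 2, 4, 5, 6, 7, 10, 11, 12, 17}

Start with {4}.
From 4 via ε: add 5, 11, 17.
From 5 via ε: add 7.
From 11 via ε: add 2, 6.
From 2 via ε: add 12.
From 6 via ε: add 1.
From 12 via ε: add 10.
No new states can be added; the closed set is {1, 2, 4, 5, 6, 7, 10, 11, 12, 17}.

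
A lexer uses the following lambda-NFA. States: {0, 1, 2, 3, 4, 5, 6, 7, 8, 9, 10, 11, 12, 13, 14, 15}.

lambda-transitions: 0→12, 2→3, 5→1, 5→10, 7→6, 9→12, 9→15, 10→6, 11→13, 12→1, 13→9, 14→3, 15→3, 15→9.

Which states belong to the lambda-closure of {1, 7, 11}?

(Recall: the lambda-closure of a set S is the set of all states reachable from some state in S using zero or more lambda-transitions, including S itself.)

{1, 3, 6, 7, 9, 11, 12, 13, 15}

Start with {1, 7, 11}.
From 7 via lambda: add 6.
From 11 via lambda: add 13.
From 13 via lambda: add 9.
From 9 via lambda: add 12, 15.
From 15 via lambda: add 3.
No new states can be added; the closed set is {1, 3, 6, 7, 9, 11, 12, 13, 15}.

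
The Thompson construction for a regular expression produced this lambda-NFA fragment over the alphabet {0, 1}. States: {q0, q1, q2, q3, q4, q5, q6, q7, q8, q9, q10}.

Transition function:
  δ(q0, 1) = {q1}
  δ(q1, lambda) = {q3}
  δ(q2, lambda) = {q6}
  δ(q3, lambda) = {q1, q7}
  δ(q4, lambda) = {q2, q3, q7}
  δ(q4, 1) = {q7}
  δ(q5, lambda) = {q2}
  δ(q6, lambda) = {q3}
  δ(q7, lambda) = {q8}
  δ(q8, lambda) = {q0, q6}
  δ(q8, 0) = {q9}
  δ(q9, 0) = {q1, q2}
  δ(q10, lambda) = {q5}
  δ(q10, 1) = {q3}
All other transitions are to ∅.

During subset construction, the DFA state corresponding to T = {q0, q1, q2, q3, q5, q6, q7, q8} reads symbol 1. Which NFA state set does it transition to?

{q0, q1, q3, q6, q7, q8}

q0 on 1 → {q1}.
No 1-transition from q1, q2, q3, q5, q6, q7, q8.
Union after reading 1: {q1}.
Now take the lambda-closure:
From q1 via lambda: add q3.
From q3 via lambda: add q7.
From q7 via lambda: add q8.
From q8 via lambda: add q0, q6.
No new states can be added; the closed set is {q0, q1, q3, q6, q7, q8}.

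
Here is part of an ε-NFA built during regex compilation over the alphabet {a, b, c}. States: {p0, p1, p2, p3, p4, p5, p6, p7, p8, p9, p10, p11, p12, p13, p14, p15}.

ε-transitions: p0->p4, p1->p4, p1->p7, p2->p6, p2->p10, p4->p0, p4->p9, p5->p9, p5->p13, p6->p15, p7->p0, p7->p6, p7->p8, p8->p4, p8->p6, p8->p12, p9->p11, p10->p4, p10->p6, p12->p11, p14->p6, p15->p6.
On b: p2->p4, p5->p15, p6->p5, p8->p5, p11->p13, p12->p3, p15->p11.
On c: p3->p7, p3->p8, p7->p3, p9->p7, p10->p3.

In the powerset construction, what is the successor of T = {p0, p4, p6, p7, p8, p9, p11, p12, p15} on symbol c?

{p0, p3, p4, p6, p7, p8, p9, p11, p12, p15}

p7 on c → {p3}.
p9 on c → {p7}.
No c-transition from p0, p4, p6, p8, p11, p12, p15.
Union after reading c: {p3, p7}.
Now take the ε-closure:
From p7 via ε: add p0, p6, p8.
From p0 via ε: add p4.
From p6 via ε: add p15.
From p8 via ε: add p12.
From p4 via ε: add p9.
From p12 via ε: add p11.
No new states can be added; the closed set is {p0, p3, p4, p6, p7, p8, p9, p11, p12, p15}.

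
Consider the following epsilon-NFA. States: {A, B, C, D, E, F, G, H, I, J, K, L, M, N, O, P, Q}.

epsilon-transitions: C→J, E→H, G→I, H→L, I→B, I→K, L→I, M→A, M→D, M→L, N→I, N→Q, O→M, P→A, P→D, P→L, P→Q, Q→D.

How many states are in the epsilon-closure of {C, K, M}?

Start with {C, K, M}.
From C via epsilon: add J.
From M via epsilon: add A, D, L.
From L via epsilon: add I.
From I via epsilon: add B.
epsilon-closure = {A, B, C, D, I, J, K, L, M}, which has 9 states.

9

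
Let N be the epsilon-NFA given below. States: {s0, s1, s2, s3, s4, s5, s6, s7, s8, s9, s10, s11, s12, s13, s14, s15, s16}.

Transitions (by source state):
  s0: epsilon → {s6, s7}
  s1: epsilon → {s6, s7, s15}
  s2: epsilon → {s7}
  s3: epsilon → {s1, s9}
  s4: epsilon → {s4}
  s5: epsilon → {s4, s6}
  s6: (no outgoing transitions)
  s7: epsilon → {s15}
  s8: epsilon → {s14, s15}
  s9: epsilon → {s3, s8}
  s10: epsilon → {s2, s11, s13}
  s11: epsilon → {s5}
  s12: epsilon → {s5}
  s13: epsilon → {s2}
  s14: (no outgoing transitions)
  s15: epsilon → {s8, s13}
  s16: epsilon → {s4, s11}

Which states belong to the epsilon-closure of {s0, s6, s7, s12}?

{s0, s2, s4, s5, s6, s7, s8, s12, s13, s14, s15}

Start with {s0, s6, s7, s12}.
From s7 via epsilon: add s15.
From s12 via epsilon: add s5.
From s5 via epsilon: add s4.
From s15 via epsilon: add s8, s13.
From s8 via epsilon: add s14.
From s13 via epsilon: add s2.
No new states can be added; the closed set is {s0, s2, s4, s5, s6, s7, s8, s12, s13, s14, s15}.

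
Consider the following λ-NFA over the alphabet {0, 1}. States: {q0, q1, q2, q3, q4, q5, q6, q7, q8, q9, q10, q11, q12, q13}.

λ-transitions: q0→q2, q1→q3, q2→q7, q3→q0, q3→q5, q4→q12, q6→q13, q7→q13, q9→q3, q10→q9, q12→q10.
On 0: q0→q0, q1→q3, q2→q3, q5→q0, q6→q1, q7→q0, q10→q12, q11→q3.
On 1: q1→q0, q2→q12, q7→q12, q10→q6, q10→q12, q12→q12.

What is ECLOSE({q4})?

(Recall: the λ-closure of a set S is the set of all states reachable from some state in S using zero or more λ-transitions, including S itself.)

Start with {q4}.
From q4 via λ: add q12.
From q12 via λ: add q10.
From q10 via λ: add q9.
From q9 via λ: add q3.
From q3 via λ: add q0, q5.
From q0 via λ: add q2.
From q2 via λ: add q7.
From q7 via λ: add q13.
No new states can be added; the closed set is {q0, q2, q3, q4, q5, q7, q9, q10, q12, q13}.

{q0, q2, q3, q4, q5, q7, q9, q10, q12, q13}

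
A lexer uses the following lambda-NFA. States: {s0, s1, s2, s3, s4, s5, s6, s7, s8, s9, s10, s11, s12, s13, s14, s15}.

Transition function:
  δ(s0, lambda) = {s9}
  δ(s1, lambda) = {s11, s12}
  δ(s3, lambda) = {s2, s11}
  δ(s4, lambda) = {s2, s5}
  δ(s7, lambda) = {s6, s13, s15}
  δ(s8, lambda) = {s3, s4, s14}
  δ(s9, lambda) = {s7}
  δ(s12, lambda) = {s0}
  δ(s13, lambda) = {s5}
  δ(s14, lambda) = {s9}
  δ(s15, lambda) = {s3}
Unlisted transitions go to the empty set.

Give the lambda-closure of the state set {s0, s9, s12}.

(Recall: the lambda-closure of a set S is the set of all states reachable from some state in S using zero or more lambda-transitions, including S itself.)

{s0, s2, s3, s5, s6, s7, s9, s11, s12, s13, s15}

Start with {s0, s9, s12}.
From s9 via lambda: add s7.
From s7 via lambda: add s6, s13, s15.
From s13 via lambda: add s5.
From s15 via lambda: add s3.
From s3 via lambda: add s2, s11.
No new states can be added; the closed set is {s0, s2, s3, s5, s6, s7, s9, s11, s12, s13, s15}.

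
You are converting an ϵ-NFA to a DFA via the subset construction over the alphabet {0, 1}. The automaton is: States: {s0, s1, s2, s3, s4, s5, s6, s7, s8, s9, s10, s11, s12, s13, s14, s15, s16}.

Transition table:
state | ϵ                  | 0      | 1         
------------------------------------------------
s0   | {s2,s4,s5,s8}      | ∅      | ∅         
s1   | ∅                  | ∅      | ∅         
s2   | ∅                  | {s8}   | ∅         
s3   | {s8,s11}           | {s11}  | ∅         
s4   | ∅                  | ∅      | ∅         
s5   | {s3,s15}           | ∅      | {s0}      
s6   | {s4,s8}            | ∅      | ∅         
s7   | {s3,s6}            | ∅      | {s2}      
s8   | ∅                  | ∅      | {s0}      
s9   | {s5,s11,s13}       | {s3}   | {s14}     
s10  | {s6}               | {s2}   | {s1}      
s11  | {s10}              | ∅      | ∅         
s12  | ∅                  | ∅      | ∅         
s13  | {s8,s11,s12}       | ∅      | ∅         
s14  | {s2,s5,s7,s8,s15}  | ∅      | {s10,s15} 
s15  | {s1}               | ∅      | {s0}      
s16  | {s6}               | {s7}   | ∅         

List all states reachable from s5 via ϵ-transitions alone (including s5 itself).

{s1, s3, s4, s5, s6, s8, s10, s11, s15}

Start with {s5}.
From s5 via ϵ: add s3, s15.
From s3 via ϵ: add s8, s11.
From s15 via ϵ: add s1.
From s11 via ϵ: add s10.
From s10 via ϵ: add s6.
From s6 via ϵ: add s4.
No new states can be added; the closed set is {s1, s3, s4, s5, s6, s8, s10, s11, s15}.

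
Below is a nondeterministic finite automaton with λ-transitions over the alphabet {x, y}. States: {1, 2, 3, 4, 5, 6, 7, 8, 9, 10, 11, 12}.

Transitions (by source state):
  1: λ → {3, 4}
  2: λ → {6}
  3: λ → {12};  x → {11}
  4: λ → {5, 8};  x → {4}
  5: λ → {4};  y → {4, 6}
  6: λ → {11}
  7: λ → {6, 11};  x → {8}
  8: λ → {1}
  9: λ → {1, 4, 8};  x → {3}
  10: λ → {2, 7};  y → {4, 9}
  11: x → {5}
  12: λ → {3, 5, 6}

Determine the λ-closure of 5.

{1, 3, 4, 5, 6, 8, 11, 12}

Start with {5}.
From 5 via λ: add 4.
From 4 via λ: add 8.
From 8 via λ: add 1.
From 1 via λ: add 3.
From 3 via λ: add 12.
From 12 via λ: add 6.
From 6 via λ: add 11.
No new states can be added; the closed set is {1, 3, 4, 5, 6, 8, 11, 12}.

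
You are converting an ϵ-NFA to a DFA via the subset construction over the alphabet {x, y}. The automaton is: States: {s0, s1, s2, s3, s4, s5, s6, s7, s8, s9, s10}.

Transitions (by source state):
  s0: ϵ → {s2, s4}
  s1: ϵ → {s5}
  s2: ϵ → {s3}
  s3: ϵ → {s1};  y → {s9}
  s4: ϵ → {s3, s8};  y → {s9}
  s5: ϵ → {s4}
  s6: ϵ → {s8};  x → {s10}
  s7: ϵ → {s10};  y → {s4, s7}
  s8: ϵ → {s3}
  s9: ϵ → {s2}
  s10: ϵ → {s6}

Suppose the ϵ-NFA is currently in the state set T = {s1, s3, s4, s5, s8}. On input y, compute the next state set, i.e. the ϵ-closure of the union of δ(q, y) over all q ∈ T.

s3 on y → {s9}.
s4 on y → {s9}.
No y-transition from s1, s5, s8.
Union after reading y: {s9}.
Now take the ϵ-closure:
From s9 via ϵ: add s2.
From s2 via ϵ: add s3.
From s3 via ϵ: add s1.
From s1 via ϵ: add s5.
From s5 via ϵ: add s4.
From s4 via ϵ: add s8.
No new states can be added; the closed set is {s1, s2, s3, s4, s5, s8, s9}.

{s1, s2, s3, s4, s5, s8, s9}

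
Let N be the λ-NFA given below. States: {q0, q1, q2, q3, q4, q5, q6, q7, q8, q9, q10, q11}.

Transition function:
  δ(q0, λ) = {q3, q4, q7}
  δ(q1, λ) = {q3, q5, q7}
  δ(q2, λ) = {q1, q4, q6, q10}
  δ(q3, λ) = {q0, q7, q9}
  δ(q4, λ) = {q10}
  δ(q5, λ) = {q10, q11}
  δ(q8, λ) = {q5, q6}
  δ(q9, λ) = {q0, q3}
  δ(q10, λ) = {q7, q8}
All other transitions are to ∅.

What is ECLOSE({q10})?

{q5, q6, q7, q8, q10, q11}

Start with {q10}.
From q10 via λ: add q7, q8.
From q8 via λ: add q5, q6.
From q5 via λ: add q11.
No new states can be added; the closed set is {q5, q6, q7, q8, q10, q11}.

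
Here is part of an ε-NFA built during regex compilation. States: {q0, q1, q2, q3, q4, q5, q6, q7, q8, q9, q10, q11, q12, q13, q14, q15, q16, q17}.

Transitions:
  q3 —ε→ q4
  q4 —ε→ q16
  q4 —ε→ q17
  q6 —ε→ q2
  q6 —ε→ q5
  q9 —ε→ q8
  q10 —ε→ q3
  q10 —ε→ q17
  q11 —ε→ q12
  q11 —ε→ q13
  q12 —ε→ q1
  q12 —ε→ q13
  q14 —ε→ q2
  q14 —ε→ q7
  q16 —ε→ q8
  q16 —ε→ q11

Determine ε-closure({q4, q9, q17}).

Start with {q4, q9, q17}.
From q4 via ε: add q16.
From q9 via ε: add q8.
From q16 via ε: add q11.
From q11 via ε: add q12, q13.
From q12 via ε: add q1.
No new states can be added; the closed set is {q1, q4, q8, q9, q11, q12, q13, q16, q17}.

{q1, q4, q8, q9, q11, q12, q13, q16, q17}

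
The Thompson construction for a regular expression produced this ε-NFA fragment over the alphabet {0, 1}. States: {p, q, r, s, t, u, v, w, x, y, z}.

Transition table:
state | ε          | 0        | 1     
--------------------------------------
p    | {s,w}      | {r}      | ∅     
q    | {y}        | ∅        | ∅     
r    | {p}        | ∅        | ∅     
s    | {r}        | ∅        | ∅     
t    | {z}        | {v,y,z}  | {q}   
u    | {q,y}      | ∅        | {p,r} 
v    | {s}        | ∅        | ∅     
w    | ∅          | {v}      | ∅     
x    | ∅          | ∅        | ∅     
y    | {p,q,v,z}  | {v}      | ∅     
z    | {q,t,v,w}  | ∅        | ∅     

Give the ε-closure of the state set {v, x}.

{p, r, s, v, w, x}

Start with {v, x}.
From v via ε: add s.
From s via ε: add r.
From r via ε: add p.
From p via ε: add w.
No new states can be added; the closed set is {p, r, s, v, w, x}.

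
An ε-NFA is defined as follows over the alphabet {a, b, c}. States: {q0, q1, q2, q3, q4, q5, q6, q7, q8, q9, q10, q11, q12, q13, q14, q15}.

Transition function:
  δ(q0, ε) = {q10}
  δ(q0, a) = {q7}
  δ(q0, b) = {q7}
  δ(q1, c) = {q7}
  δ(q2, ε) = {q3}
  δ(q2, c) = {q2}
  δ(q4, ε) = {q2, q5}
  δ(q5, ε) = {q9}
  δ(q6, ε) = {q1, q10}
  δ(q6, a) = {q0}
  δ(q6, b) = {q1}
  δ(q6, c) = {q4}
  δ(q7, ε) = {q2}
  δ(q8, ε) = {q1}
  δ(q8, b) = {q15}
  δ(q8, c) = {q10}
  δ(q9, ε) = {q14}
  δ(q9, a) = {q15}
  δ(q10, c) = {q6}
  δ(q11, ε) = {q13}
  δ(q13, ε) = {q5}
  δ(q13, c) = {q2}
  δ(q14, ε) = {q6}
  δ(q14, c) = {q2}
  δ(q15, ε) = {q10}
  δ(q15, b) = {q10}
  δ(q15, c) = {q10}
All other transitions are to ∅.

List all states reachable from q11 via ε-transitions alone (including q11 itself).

{q1, q5, q6, q9, q10, q11, q13, q14}

Start with {q11}.
From q11 via ε: add q13.
From q13 via ε: add q5.
From q5 via ε: add q9.
From q9 via ε: add q14.
From q14 via ε: add q6.
From q6 via ε: add q1, q10.
No new states can be added; the closed set is {q1, q5, q6, q9, q10, q11, q13, q14}.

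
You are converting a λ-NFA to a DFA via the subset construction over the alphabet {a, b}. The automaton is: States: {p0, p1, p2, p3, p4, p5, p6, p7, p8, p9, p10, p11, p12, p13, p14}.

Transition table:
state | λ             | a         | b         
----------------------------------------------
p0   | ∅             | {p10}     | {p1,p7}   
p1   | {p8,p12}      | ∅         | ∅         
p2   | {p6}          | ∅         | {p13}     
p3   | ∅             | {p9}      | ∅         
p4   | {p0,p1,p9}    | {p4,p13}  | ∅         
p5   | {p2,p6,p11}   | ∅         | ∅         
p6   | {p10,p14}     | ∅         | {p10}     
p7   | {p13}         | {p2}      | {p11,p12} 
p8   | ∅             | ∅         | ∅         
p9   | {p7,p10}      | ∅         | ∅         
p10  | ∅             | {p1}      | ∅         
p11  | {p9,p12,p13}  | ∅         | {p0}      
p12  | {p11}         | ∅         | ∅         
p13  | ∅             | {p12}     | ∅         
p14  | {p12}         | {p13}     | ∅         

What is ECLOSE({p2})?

{p2, p6, p7, p9, p10, p11, p12, p13, p14}

Start with {p2}.
From p2 via λ: add p6.
From p6 via λ: add p10, p14.
From p14 via λ: add p12.
From p12 via λ: add p11.
From p11 via λ: add p9, p13.
From p9 via λ: add p7.
No new states can be added; the closed set is {p2, p6, p7, p9, p10, p11, p12, p13, p14}.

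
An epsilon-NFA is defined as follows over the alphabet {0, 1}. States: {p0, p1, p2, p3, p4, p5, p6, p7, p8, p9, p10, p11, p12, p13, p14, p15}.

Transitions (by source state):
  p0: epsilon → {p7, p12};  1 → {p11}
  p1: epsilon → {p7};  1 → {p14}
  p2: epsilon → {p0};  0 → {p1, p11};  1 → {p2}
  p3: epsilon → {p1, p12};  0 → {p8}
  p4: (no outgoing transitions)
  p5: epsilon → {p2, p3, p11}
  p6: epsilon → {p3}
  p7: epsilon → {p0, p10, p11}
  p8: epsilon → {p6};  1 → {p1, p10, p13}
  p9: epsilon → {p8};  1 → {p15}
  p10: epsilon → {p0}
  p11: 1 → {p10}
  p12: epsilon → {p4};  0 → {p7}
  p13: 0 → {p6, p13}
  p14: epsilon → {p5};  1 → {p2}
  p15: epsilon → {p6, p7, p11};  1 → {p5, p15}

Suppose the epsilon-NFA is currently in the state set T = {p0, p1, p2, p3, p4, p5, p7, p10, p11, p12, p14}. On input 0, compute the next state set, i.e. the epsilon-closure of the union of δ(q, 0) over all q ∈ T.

p2 on 0 → {p1, p11}.
p3 on 0 → {p8}.
p12 on 0 → {p7}.
No 0-transition from p0, p1, p4, p5, p7, p10, p11, p14.
Union after reading 0: {p1, p7, p8, p11}.
Now take the epsilon-closure:
From p7 via epsilon: add p0, p10.
From p8 via epsilon: add p6.
From p0 via epsilon: add p12.
From p6 via epsilon: add p3.
From p12 via epsilon: add p4.
No new states can be added; the closed set is {p0, p1, p3, p4, p6, p7, p8, p10, p11, p12}.

{p0, p1, p3, p4, p6, p7, p8, p10, p11, p12}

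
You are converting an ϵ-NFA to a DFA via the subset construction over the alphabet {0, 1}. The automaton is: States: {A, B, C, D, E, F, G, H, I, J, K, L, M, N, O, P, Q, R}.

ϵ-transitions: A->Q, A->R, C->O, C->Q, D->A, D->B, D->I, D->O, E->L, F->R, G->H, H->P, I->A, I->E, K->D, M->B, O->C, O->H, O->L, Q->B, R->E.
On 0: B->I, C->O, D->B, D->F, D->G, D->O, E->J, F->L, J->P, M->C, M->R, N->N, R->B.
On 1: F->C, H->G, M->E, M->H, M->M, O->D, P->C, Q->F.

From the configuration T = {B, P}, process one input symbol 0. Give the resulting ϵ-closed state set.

B on 0 → {I}.
No 0-transition from P.
Union after reading 0: {I}.
Now take the ϵ-closure:
From I via ϵ: add A, E.
From A via ϵ: add Q, R.
From E via ϵ: add L.
From Q via ϵ: add B.
No new states can be added; the closed set is {A, B, E, I, L, Q, R}.

{A, B, E, I, L, Q, R}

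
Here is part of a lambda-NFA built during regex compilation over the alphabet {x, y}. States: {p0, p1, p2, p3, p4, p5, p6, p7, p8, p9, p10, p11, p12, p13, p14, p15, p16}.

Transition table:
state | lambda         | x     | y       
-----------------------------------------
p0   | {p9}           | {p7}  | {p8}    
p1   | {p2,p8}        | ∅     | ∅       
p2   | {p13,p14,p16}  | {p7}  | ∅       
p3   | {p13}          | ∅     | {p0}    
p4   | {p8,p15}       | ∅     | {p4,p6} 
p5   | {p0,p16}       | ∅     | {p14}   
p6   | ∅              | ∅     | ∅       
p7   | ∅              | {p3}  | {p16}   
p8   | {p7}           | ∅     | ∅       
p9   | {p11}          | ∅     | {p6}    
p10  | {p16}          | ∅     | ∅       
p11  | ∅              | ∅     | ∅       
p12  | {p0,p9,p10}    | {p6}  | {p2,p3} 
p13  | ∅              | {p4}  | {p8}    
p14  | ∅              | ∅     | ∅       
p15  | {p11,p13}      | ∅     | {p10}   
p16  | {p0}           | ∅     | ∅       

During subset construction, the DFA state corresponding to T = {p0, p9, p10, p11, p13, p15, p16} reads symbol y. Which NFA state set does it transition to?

{p0, p6, p7, p8, p9, p10, p11, p16}

p0 on y → {p8}.
p9 on y → {p6}.
p13 on y → {p8}.
p15 on y → {p10}.
No y-transition from p10, p11, p16.
Union after reading y: {p6, p8, p10}.
Now take the lambda-closure:
From p8 via lambda: add p7.
From p10 via lambda: add p16.
From p16 via lambda: add p0.
From p0 via lambda: add p9.
From p9 via lambda: add p11.
No new states can be added; the closed set is {p0, p6, p7, p8, p9, p10, p11, p16}.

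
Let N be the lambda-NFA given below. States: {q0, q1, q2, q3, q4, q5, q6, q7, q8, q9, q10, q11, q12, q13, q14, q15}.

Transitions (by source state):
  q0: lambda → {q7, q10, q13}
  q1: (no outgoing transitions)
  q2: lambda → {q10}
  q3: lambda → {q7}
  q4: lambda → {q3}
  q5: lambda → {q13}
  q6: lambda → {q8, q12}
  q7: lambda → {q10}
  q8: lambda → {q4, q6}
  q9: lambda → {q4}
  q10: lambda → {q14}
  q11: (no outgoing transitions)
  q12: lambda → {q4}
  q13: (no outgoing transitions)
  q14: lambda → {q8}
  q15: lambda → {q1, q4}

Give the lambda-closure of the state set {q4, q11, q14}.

{q3, q4, q6, q7, q8, q10, q11, q12, q14}

Start with {q4, q11, q14}.
From q4 via lambda: add q3.
From q14 via lambda: add q8.
From q3 via lambda: add q7.
From q8 via lambda: add q6.
From q6 via lambda: add q12.
From q7 via lambda: add q10.
No new states can be added; the closed set is {q3, q4, q6, q7, q8, q10, q11, q12, q14}.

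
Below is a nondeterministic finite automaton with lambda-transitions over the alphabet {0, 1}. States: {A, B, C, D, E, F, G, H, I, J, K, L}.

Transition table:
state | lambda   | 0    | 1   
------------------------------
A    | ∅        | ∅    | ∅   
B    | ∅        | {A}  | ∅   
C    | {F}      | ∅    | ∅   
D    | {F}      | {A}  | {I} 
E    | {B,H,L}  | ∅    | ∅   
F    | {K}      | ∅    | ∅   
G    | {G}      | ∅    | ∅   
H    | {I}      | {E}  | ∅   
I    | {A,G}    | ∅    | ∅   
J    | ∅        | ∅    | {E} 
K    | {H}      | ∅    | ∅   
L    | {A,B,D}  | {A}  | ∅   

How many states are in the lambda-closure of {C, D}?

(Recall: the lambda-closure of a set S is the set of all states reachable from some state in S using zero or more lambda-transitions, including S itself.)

Start with {C, D}.
From C via lambda: add F.
From F via lambda: add K.
From K via lambda: add H.
From H via lambda: add I.
From I via lambda: add A, G.
lambda-closure = {A, C, D, F, G, H, I, K}, which has 8 states.

8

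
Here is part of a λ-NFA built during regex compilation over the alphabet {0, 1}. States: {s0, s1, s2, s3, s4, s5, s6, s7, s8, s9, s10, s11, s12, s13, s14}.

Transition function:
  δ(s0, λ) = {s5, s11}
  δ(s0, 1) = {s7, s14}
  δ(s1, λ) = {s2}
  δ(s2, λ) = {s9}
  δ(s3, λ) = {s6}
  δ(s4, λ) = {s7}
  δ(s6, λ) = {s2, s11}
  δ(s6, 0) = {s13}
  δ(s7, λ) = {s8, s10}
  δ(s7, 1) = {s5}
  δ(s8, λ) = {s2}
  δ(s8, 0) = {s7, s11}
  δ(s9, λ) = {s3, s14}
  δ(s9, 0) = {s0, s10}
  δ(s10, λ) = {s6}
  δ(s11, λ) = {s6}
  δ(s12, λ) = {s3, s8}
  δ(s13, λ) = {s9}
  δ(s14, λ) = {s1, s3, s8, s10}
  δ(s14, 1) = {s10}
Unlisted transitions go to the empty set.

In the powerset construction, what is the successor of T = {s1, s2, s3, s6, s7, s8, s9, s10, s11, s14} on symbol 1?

{s1, s2, s3, s5, s6, s8, s9, s10, s11, s14}

s7 on 1 → {s5}.
s14 on 1 → {s10}.
No 1-transition from s1, s2, s3, s6, s8, s9, s10, s11.
Union after reading 1: {s5, s10}.
Now take the λ-closure:
From s10 via λ: add s6.
From s6 via λ: add s2, s11.
From s2 via λ: add s9.
From s9 via λ: add s3, s14.
From s14 via λ: add s1, s8.
No new states can be added; the closed set is {s1, s2, s3, s5, s6, s8, s9, s10, s11, s14}.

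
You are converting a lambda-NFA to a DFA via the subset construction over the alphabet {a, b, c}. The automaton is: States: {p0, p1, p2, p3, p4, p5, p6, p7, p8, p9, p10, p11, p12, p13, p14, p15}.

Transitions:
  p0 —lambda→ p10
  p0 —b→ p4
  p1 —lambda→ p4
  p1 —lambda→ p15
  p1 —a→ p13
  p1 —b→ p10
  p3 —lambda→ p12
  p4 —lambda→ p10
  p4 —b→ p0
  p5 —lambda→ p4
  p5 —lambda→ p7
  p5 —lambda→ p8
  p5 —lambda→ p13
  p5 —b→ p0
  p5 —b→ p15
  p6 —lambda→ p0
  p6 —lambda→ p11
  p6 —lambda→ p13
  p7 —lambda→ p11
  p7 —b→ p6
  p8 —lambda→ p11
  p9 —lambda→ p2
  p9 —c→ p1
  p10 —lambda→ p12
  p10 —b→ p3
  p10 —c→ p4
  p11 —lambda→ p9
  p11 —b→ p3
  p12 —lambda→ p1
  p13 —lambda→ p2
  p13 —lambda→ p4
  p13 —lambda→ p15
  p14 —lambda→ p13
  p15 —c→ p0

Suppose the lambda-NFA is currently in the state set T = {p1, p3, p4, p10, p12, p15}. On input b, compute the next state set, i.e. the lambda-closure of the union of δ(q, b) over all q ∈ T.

{p0, p1, p3, p4, p10, p12, p15}

p1 on b → {p10}.
p4 on b → {p0}.
p10 on b → {p3}.
No b-transition from p3, p12, p15.
Union after reading b: {p0, p3, p10}.
Now take the lambda-closure:
From p3 via lambda: add p12.
From p12 via lambda: add p1.
From p1 via lambda: add p4, p15.
No new states can be added; the closed set is {p0, p1, p3, p4, p10, p12, p15}.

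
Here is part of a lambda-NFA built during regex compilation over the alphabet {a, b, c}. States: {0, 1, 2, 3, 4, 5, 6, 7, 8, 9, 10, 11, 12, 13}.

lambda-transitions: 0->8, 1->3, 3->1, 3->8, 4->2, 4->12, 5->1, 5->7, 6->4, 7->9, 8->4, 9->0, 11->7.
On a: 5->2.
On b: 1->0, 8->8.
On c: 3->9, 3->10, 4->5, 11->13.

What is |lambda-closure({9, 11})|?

8

Start with {9, 11}.
From 9 via lambda: add 0.
From 11 via lambda: add 7.
From 0 via lambda: add 8.
From 8 via lambda: add 4.
From 4 via lambda: add 2, 12.
lambda-closure = {0, 2, 4, 7, 8, 9, 11, 12}, which has 8 states.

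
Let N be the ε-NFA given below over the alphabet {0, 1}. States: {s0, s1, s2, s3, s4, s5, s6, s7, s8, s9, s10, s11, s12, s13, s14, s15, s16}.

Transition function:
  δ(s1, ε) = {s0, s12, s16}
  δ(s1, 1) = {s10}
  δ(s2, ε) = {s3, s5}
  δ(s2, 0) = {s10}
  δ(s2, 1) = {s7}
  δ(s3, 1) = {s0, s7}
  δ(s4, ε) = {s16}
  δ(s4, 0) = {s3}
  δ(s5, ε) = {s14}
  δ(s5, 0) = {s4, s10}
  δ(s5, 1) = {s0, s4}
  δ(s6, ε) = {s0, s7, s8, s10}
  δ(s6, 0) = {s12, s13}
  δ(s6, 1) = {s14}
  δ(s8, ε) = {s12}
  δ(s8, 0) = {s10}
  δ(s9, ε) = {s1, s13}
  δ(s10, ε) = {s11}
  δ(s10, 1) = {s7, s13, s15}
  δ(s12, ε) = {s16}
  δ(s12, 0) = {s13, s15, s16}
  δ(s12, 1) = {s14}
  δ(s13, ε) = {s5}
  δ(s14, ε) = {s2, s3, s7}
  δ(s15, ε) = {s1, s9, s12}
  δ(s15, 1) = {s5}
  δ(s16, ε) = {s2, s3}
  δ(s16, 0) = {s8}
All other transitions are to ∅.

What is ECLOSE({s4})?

{s2, s3, s4, s5, s7, s14, s16}

Start with {s4}.
From s4 via ε: add s16.
From s16 via ε: add s2, s3.
From s2 via ε: add s5.
From s5 via ε: add s14.
From s14 via ε: add s7.
No new states can be added; the closed set is {s2, s3, s4, s5, s7, s14, s16}.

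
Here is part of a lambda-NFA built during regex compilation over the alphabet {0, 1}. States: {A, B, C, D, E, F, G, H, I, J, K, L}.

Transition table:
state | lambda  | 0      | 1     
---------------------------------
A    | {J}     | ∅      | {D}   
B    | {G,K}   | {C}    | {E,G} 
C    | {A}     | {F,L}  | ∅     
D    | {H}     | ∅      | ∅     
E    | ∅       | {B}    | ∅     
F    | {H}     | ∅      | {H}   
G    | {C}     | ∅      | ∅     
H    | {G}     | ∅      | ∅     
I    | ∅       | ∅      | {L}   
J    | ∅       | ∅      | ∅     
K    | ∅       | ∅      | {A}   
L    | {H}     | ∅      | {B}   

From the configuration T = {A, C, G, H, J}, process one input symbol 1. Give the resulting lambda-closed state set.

{A, C, D, G, H, J}

A on 1 → {D}.
No 1-transition from C, G, H, J.
Union after reading 1: {D}.
Now take the lambda-closure:
From D via lambda: add H.
From H via lambda: add G.
From G via lambda: add C.
From C via lambda: add A.
From A via lambda: add J.
No new states can be added; the closed set is {A, C, D, G, H, J}.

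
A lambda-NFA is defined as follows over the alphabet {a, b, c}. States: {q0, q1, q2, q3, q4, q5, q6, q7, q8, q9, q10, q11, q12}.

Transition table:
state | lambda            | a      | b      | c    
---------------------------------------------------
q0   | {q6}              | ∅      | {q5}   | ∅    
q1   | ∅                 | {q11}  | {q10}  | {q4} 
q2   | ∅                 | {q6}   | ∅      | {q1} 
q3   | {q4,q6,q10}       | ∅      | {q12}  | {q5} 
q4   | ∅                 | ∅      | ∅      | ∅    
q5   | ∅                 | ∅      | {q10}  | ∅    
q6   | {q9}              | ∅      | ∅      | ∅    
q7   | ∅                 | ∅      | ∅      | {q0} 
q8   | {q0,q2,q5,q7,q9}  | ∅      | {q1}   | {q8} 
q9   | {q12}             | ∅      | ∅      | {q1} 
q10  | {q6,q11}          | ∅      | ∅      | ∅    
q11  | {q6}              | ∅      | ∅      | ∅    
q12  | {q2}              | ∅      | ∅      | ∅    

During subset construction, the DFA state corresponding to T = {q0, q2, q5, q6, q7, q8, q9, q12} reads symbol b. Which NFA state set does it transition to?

q0 on b → {q5}.
q5 on b → {q10}.
q8 on b → {q1}.
No b-transition from q2, q6, q7, q9, q12.
Union after reading b: {q1, q5, q10}.
Now take the lambda-closure:
From q10 via lambda: add q6, q11.
From q6 via lambda: add q9.
From q9 via lambda: add q12.
From q12 via lambda: add q2.
No new states can be added; the closed set is {q1, q2, q5, q6, q9, q10, q11, q12}.

{q1, q2, q5, q6, q9, q10, q11, q12}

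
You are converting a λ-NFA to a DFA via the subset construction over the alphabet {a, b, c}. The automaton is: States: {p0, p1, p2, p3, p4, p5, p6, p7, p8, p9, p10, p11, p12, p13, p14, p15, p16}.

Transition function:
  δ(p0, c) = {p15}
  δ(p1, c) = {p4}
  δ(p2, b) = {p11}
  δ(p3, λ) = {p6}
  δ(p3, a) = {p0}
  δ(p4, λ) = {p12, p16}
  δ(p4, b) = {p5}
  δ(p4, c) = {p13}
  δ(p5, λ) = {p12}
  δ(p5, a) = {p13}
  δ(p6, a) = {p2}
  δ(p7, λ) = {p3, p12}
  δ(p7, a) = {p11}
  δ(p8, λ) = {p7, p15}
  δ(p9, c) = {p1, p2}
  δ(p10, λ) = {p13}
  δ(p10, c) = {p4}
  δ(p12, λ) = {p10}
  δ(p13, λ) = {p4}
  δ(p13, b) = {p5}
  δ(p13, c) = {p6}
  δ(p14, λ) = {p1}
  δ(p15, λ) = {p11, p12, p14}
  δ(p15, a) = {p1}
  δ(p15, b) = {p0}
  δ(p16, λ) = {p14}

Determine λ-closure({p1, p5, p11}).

{p1, p4, p5, p10, p11, p12, p13, p14, p16}

Start with {p1, p5, p11}.
From p5 via λ: add p12.
From p12 via λ: add p10.
From p10 via λ: add p13.
From p13 via λ: add p4.
From p4 via λ: add p16.
From p16 via λ: add p14.
No new states can be added; the closed set is {p1, p4, p5, p10, p11, p12, p13, p14, p16}.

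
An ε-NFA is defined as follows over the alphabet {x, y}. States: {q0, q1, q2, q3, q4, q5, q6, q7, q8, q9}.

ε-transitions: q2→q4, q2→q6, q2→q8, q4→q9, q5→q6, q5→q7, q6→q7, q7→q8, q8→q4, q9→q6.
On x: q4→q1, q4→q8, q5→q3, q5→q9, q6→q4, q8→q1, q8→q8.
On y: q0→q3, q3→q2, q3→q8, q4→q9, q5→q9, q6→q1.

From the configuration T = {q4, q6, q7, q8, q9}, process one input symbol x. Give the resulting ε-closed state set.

{q1, q4, q6, q7, q8, q9}

q4 on x → {q1, q8}.
q6 on x → {q4}.
q8 on x → {q1, q8}.
No x-transition from q7, q9.
Union after reading x: {q1, q4, q8}.
Now take the ε-closure:
From q4 via ε: add q9.
From q9 via ε: add q6.
From q6 via ε: add q7.
No new states can be added; the closed set is {q1, q4, q6, q7, q8, q9}.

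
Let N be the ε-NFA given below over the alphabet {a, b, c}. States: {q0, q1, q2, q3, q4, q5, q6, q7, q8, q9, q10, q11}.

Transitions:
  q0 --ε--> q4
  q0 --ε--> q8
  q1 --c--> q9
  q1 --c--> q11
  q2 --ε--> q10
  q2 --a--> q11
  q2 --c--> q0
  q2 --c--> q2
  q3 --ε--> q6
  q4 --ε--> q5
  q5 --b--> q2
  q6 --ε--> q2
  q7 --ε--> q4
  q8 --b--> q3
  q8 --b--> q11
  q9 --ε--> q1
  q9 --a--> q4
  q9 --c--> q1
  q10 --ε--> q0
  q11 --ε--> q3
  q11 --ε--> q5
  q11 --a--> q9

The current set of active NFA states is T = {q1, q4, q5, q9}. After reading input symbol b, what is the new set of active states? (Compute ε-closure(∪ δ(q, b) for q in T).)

q5 on b → {q2}.
No b-transition from q1, q4, q9.
Union after reading b: {q2}.
Now take the ε-closure:
From q2 via ε: add q10.
From q10 via ε: add q0.
From q0 via ε: add q4, q8.
From q4 via ε: add q5.
No new states can be added; the closed set is {q0, q2, q4, q5, q8, q10}.

{q0, q2, q4, q5, q8, q10}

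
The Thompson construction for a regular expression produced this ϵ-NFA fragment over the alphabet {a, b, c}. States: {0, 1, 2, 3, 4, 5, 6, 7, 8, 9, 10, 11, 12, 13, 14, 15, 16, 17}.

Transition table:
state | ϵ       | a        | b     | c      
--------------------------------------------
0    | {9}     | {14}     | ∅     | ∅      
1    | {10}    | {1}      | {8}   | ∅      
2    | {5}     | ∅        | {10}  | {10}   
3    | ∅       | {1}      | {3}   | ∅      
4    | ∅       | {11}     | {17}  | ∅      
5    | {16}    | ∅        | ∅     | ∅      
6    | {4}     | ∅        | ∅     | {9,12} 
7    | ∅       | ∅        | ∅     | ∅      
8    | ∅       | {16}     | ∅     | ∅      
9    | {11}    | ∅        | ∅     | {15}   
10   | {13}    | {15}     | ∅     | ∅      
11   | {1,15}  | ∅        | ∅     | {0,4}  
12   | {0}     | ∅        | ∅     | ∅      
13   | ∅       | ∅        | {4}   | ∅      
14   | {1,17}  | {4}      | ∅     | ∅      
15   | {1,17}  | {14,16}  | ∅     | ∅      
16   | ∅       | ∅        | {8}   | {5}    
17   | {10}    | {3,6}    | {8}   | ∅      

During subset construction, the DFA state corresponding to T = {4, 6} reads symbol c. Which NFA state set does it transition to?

{0, 1, 9, 10, 11, 12, 13, 15, 17}

6 on c → {9, 12}.
No c-transition from 4.
Union after reading c: {9, 12}.
Now take the ϵ-closure:
From 9 via ϵ: add 11.
From 12 via ϵ: add 0.
From 11 via ϵ: add 1, 15.
From 1 via ϵ: add 10.
From 15 via ϵ: add 17.
From 10 via ϵ: add 13.
No new states can be added; the closed set is {0, 1, 9, 10, 11, 12, 13, 15, 17}.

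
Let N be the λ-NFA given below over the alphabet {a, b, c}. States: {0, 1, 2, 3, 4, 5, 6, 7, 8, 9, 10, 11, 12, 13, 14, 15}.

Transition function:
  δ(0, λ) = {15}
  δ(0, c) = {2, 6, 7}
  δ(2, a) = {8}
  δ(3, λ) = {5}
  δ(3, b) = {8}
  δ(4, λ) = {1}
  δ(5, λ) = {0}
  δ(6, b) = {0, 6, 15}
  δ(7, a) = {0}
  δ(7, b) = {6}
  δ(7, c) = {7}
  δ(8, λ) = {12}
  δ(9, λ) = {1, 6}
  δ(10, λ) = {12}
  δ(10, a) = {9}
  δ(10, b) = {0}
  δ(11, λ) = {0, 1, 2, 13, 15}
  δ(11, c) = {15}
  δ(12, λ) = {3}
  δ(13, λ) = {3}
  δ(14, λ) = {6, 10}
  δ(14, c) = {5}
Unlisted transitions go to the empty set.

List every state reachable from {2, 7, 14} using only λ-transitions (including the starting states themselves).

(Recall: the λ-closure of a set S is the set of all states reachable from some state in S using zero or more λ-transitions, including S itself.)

{0, 2, 3, 5, 6, 7, 10, 12, 14, 15}

Start with {2, 7, 14}.
From 14 via λ: add 6, 10.
From 10 via λ: add 12.
From 12 via λ: add 3.
From 3 via λ: add 5.
From 5 via λ: add 0.
From 0 via λ: add 15.
No new states can be added; the closed set is {0, 2, 3, 5, 6, 7, 10, 12, 14, 15}.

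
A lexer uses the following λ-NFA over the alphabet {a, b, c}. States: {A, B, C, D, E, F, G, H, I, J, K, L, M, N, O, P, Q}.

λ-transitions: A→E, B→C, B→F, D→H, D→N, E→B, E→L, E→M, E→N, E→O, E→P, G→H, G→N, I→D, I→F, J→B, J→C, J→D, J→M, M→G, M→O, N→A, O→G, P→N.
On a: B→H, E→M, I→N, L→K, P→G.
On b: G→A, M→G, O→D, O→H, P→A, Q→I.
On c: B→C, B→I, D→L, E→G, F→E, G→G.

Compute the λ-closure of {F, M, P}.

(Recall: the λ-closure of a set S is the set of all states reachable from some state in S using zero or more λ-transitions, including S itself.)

Start with {F, M, P}.
From M via λ: add G, O.
From P via λ: add N.
From G via λ: add H.
From N via λ: add A.
From A via λ: add E.
From E via λ: add B, L.
From B via λ: add C.
No new states can be added; the closed set is {A, B, C, E, F, G, H, L, M, N, O, P}.

{A, B, C, E, F, G, H, L, M, N, O, P}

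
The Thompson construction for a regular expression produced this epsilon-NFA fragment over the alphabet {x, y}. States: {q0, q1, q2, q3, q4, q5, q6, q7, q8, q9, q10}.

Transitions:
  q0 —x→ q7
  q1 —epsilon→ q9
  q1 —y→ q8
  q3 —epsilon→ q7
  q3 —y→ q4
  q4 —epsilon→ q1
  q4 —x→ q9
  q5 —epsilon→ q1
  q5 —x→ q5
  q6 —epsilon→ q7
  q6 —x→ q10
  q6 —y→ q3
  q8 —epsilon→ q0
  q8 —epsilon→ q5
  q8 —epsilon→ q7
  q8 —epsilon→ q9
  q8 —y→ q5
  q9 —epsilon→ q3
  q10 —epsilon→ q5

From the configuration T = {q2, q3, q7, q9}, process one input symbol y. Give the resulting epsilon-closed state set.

q3 on y → {q4}.
No y-transition from q2, q7, q9.
Union after reading y: {q4}.
Now take the epsilon-closure:
From q4 via epsilon: add q1.
From q1 via epsilon: add q9.
From q9 via epsilon: add q3.
From q3 via epsilon: add q7.
No new states can be added; the closed set is {q1, q3, q4, q7, q9}.

{q1, q3, q4, q7, q9}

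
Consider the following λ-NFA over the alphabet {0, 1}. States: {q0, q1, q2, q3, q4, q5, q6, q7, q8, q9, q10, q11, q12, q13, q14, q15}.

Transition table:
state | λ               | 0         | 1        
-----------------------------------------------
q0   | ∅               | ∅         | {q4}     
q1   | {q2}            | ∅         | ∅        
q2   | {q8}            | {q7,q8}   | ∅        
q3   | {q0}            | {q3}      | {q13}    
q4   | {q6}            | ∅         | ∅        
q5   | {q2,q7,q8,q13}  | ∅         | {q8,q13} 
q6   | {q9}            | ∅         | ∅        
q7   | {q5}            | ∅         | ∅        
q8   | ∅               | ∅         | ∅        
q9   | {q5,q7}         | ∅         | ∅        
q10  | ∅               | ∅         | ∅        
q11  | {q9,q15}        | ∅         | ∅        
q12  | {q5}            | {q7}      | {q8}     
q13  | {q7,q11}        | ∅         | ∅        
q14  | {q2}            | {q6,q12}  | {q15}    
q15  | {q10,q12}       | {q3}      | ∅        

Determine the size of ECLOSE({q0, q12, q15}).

11

Start with {q0, q12, q15}.
From q12 via λ: add q5.
From q15 via λ: add q10.
From q5 via λ: add q2, q7, q8, q13.
From q13 via λ: add q11.
From q11 via λ: add q9.
λ-closure = {q0, q2, q5, q7, q8, q9, q10, q11, q12, q13, q15}, which has 11 states.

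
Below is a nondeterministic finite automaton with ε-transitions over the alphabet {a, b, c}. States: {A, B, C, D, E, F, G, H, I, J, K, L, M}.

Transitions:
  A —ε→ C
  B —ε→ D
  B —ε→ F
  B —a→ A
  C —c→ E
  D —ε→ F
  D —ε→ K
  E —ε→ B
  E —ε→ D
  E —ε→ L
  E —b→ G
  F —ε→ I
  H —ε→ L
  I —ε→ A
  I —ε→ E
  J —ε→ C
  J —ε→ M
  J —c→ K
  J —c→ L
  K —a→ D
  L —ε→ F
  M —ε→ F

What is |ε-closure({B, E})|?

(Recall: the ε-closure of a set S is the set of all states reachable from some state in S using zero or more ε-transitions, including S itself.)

9

Start with {B, E}.
From B via ε: add D, F.
From E via ε: add L.
From D via ε: add K.
From F via ε: add I.
From I via ε: add A.
From A via ε: add C.
ε-closure = {A, B, C, D, E, F, I, K, L}, which has 9 states.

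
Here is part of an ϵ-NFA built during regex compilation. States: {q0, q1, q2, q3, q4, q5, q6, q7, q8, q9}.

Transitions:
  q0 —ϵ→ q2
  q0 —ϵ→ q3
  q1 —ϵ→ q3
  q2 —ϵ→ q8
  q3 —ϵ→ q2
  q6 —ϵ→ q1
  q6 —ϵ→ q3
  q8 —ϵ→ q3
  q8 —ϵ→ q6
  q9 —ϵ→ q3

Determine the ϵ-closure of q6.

Start with {q6}.
From q6 via ϵ: add q1, q3.
From q3 via ϵ: add q2.
From q2 via ϵ: add q8.
No new states can be added; the closed set is {q1, q2, q3, q6, q8}.

{q1, q2, q3, q6, q8}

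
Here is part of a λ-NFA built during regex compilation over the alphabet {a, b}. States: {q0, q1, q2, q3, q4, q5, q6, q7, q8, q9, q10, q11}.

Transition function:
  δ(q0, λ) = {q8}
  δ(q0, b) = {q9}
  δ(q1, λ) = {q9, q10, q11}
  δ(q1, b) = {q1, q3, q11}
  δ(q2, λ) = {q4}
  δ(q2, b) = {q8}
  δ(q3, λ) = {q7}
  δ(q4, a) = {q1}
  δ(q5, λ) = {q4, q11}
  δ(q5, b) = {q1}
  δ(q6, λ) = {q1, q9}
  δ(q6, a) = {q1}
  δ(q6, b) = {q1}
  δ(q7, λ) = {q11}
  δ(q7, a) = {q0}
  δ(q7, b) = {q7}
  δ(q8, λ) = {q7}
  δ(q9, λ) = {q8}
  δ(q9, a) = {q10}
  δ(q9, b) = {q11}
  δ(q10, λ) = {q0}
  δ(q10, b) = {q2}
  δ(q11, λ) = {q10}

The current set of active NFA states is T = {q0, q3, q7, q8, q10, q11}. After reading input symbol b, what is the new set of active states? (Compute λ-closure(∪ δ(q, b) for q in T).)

q0 on b → {q9}.
q7 on b → {q7}.
q10 on b → {q2}.
No b-transition from q3, q8, q11.
Union after reading b: {q2, q7, q9}.
Now take the λ-closure:
From q2 via λ: add q4.
From q7 via λ: add q11.
From q9 via λ: add q8.
From q11 via λ: add q10.
From q10 via λ: add q0.
No new states can be added; the closed set is {q0, q2, q4, q7, q8, q9, q10, q11}.

{q0, q2, q4, q7, q8, q9, q10, q11}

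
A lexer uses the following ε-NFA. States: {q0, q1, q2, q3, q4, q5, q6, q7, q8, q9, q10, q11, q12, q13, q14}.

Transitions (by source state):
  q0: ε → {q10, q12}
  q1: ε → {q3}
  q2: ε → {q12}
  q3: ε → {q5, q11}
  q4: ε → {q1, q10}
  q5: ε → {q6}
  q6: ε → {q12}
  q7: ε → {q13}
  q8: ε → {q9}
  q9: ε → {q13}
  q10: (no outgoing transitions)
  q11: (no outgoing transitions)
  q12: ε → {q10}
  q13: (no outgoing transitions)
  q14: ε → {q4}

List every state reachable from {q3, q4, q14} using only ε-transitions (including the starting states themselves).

{q1, q3, q4, q5, q6, q10, q11, q12, q14}

Start with {q3, q4, q14}.
From q3 via ε: add q5, q11.
From q4 via ε: add q1, q10.
From q5 via ε: add q6.
From q6 via ε: add q12.
No new states can be added; the closed set is {q1, q3, q4, q5, q6, q10, q11, q12, q14}.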